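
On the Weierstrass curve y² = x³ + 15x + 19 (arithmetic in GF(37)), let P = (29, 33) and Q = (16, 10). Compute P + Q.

(26, 15)

(29, 33) + (16, 10). λ = (10 - 33)/(16 - 29) ≡ 14/24 mod 37. 24⁻¹ ≡ 17 (mod 37), so λ ≡ 16.
  x = λ² - 29 - 16 = 256 - 45 ≡ 26; y = λ·(29 - 26) - 33 ≡ 15. → (26, 15)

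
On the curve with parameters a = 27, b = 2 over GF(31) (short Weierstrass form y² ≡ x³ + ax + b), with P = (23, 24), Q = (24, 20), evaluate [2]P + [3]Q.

(24, 11)

First 2P:
Repeated addition: build up to 2P.
2P: tangent at (23, 24): λ = (3·23² + 27)/(2·24) ≡ 2/17. 17⁻¹ ≡ 11 (mod 31), so λ ≡ 2·11 ≡ 22.
  x = λ² - 23 - 23 = 484 - 46 ≡ 4; y = λ·(23 - 4) - 24 ≡ 22. → (4, 22)
2P = (4, 22).
Next 3Q:
Repeated addition: build up to 3Q.
2Q: tangent at (24, 20): λ = (3·24² + 27)/(2·20) ≡ 19/9. 9⁻¹ ≡ 7 (mod 31), so λ ≡ 19·7 ≡ 9.
  x = λ² - 24 - 24 = 81 - 48 ≡ 2; y = λ·(24 - 2) - 20 ≡ 23. → (2, 23)
3Q: (2, 23) + (24, 20). λ = (20 - 23)/(24 - 2) ≡ 28/22 mod 31. 22⁻¹ ≡ 24 (mod 31), so λ ≡ 21.
  x = λ² - 2 - 24 = 441 - 26 ≡ 12; y = λ·(2 - 12) - 23 ≡ 15. → (12, 15)
3Q = (12, 15).
Finally 2P + 3Q:
(4, 22) + (12, 15). λ = (15 - 22)/(12 - 4) ≡ 24/8 mod 31. 8⁻¹ ≡ 4 (mod 31), so λ ≡ 3.
  x = λ² - 4 - 12 = 9 - 16 ≡ 24; y = λ·(4 - 24) - 22 ≡ 11. → (24, 11)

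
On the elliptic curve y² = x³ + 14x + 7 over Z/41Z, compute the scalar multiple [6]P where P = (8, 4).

Double-and-add on 6 = (110)₂. Start with P = (8, 4) for the leading 1-bit.
double: tangent at (8, 4): λ = (3·8² + 14)/(2·4) ≡ 1/8. 8⁻¹ ≡ 36 (mod 41), so λ ≡ 1·36 ≡ 36.
  x = λ² - 8 - 8 = 1296 - 16 ≡ 9; y = λ·(8 - 9) - 4 ≡ 1. → (9, 1)
add P: (9, 1) + (8, 4). λ = (4 - 1)/(8 - 9) ≡ 3/40 mod 41. 40⁻¹ ≡ 40 (mod 41) since 40·40 = 1600 ≡ 1, so λ ≡ 38.
  x = λ² - 9 - 8 = 1444 - 17 ≡ 33; y = λ·(9 - 33) - 1 ≡ 30. → (33, 30)
double: tangent at (33, 30): λ = (3·33² + 14)/(2·30) ≡ 1/19. 19⁻¹ ≡ 13 (mod 41), so λ ≡ 1·13 ≡ 13.
  x = λ² - 33 - 33 = 169 - 66 ≡ 21; y = λ·(33 - 21) - 30 ≡ 3. → (21, 3)

(21, 3)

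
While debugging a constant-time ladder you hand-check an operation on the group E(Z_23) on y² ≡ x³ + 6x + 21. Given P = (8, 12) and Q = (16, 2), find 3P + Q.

First 3P:
Repeated addition: build up to 3P.
2P: tangent at (8, 12): λ = (3·8² + 6)/(2·12) ≡ 14/1. 1⁻¹ ≡ 1 (mod 23) since 1·1 = 1 ≡ 1, so λ ≡ 14·1 ≡ 14.
  x = λ² - 8 - 8 = 196 - 16 ≡ 19; y = λ·(8 - 19) - 12 ≡ 18. → (19, 18)
3P: (19, 18) + (8, 12). λ = (12 - 18)/(8 - 19) ≡ 17/12 mod 23. 12⁻¹ ≡ 2 (mod 23), so λ ≡ 11.
  x = λ² - 19 - 8 = 121 - 27 ≡ 2; y = λ·(19 - 2) - 18 ≡ 8. → (2, 8)
3P = (2, 8).
Finally 3P + Q:
(2, 8) + (16, 2). λ = (2 - 8)/(16 - 2) ≡ 17/14 mod 23. 14⁻¹ ≡ 5 (mod 23), so λ ≡ 16.
  x = λ² - 2 - 16 = 256 - 18 ≡ 8; y = λ·(2 - 8) - 8 ≡ 11. → (8, 11)

(8, 11)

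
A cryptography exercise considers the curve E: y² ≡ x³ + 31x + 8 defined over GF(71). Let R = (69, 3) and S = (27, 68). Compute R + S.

(69, 3) + (27, 68). λ = (68 - 3)/(27 - 69) ≡ 65/29 mod 71. 29⁻¹ ≡ 49 (mod 71), so λ ≡ 61.
  x = λ² - 69 - 27 = 3721 - 96 ≡ 4; y = λ·(69 - 4) - 3 ≡ 57. → (4, 57)

(4, 57)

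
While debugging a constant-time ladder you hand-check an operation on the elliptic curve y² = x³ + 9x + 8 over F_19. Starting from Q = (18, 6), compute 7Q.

(13, 17)

Double-and-add on 7 = (111)₂. Start with Q = (18, 6) for the leading 1-bit.
double: tangent at (18, 6): λ = (3·18² + 9)/(2·6) ≡ 12/12. 12⁻¹ ≡ 8 (mod 19), so λ ≡ 12·8 ≡ 1.
  x = λ² - 18 - 18 = 1 - 36 ≡ 3; y = λ·(18 - 3) - 6 ≡ 9. → (3, 9)
add Q: (3, 9) + (18, 6). λ = (6 - 9)/(18 - 3) ≡ 16/15 mod 19. 15⁻¹ ≡ 14 (mod 19), so λ ≡ 15.
  x = λ² - 3 - 18 = 225 - 21 ≡ 14; y = λ·(3 - 14) - 9 ≡ 16. → (14, 16)
double: tangent at (14, 16): λ = (3·14² + 9)/(2·16) ≡ 8/13. 13⁻¹ ≡ 3 (mod 19), so λ ≡ 8·3 ≡ 5.
  x = λ² - 14 - 14 = 25 - 28 ≡ 16; y = λ·(14 - 16) - 16 ≡ 12. → (16, 12)
add Q: (16, 12) + (18, 6). λ = (6 - 12)/(18 - 16) ≡ 13/2 mod 19. 2⁻¹ ≡ 10 (mod 19) since 2·10 = 20 ≡ 1, so λ ≡ 16.
  x = λ² - 16 - 18 = 256 - 34 ≡ 13; y = λ·(16 - 13) - 12 ≡ 17. → (13, 17)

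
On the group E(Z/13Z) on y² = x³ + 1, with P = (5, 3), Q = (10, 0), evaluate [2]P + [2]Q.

First 2P:
Repeated addition: build up to 2P.
2P: tangent at (5, 3): λ = (3·5² + 0)/(2·3) ≡ 10/6. 6⁻¹ ≡ 11 (mod 13), so λ ≡ 10·11 ≡ 6.
  x = λ² - 5 - 5 = 36 - 10 ≡ 0; y = λ·(5 - 0) - 3 ≡ 1. → (0, 1)
2P = (0, 1).
Next 2Q:
Repeated addition: build up to 2Q.
2Q: (10, 0) + (10, 0): same x and y₁ ≡ -y₂, so the sum is O.
2Q = O.
Finally 2P + 2Q:
(0, 1) + O = (0, 1) (identity).

(0, 1)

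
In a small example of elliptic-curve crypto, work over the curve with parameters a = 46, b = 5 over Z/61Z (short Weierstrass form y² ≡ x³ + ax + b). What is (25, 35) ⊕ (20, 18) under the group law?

(25, 35) + (20, 18). λ = (18 - 35)/(20 - 25) ≡ 44/56 mod 61. 56⁻¹ ≡ 12 (mod 61), so λ ≡ 40.
  x = λ² - 25 - 20 = 1600 - 45 ≡ 30; y = λ·(25 - 30) - 35 ≡ 9. → (30, 9)

(30, 9)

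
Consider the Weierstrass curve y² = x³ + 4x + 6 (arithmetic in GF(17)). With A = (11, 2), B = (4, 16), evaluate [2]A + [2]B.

(6, 12)

First 2A:
Repeated addition: build up to 2A.
2A: tangent at (11, 2): λ = (3·11² + 4)/(2·2) ≡ 10/4. 4⁻¹ ≡ 13 (mod 17) since 4·13 = 52 ≡ 1, so λ ≡ 10·13 ≡ 11.
  x = λ² - 11 - 11 = 121 - 22 ≡ 14; y = λ·(11 - 14) - 2 ≡ 16. → (14, 16)
2A = (14, 16).
Next 2B:
Repeated addition: build up to 2B.
2B: tangent at (4, 16): λ = (3·4² + 4)/(2·16) ≡ 1/15. 15⁻¹ ≡ 8 (mod 17) since 15·8 = 120 ≡ 1, so λ ≡ 1·8 ≡ 8.
  x = λ² - 4 - 4 = 64 - 8 ≡ 5; y = λ·(4 - 5) - 16 ≡ 10. → (5, 10)
2B = (5, 10).
Finally 2A + 2B:
(14, 16) + (5, 10). λ = (10 - 16)/(5 - 14) ≡ 11/8 mod 17. 8⁻¹ ≡ 15 (mod 17), so λ ≡ 12.
  x = λ² - 14 - 5 = 144 - 19 ≡ 6; y = λ·(14 - 6) - 16 ≡ 12. → (6, 12)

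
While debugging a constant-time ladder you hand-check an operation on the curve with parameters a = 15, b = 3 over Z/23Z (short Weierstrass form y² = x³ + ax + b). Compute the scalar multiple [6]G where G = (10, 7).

Repeated addition: build up to 6G.
2G: tangent at (10, 7): λ = (3·10² + 15)/(2·7) ≡ 16/14. 14⁻¹ ≡ 5 (mod 23), so λ ≡ 16·5 ≡ 11.
  x = λ² - 10 - 10 = 121 - 20 ≡ 9; y = λ·(10 - 9) - 7 ≡ 4. → (9, 4)
3G: (9, 4) + (10, 7). λ = (7 - 4)/(10 - 9) ≡ 3/1 mod 23. 1⁻¹ ≡ 1 (mod 23) since 1·1 = 1 ≡ 1, so λ ≡ 3.
  x = λ² - 9 - 10 = 9 - 19 ≡ 13; y = λ·(9 - 13) - 4 ≡ 7. → (13, 7)
4G: (13, 7) + (10, 7). λ = (7 - 7)/(10 - 13) ≡ 0/20 mod 23. 20⁻¹ ≡ 15 (mod 23) since 20·15 = 300 ≡ 1, so λ ≡ 0.
  x = λ² - 13 - 10 = 0 - 23 ≡ 0; y = λ·(13 - 0) - 7 ≡ 16. → (0, 16)
5G: (0, 16) + (10, 7). λ = (7 - 16)/(10 - 0) ≡ 14/10 mod 23. 10⁻¹ ≡ 7 (mod 23) since 10·7 = 70 ≡ 1, so λ ≡ 6.
  x = λ² - 0 - 10 = 36 - 10 ≡ 3; y = λ·(0 - 3) - 16 ≡ 12. → (3, 12)
6G: (3, 12) + (10, 7). λ = (7 - 12)/(10 - 3) ≡ 18/7 mod 23. 7⁻¹ ≡ 10 (mod 23), so λ ≡ 19.
  x = λ² - 3 - 10 = 361 - 13 ≡ 3; y = λ·(3 - 3) - 12 ≡ 11. → (3, 11)

(3, 11)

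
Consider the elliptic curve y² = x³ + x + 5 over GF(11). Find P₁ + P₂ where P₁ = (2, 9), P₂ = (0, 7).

(2, 9) + (0, 7). λ = (7 - 9)/(0 - 2) ≡ 9/9 mod 11. 9⁻¹ ≡ 5 (mod 11) since 9·5 = 45 ≡ 1, so λ ≡ 1.
  x = λ² - 2 - 0 = 1 - 2 ≡ 10; y = λ·(2 - 10) - 9 ≡ 5. → (10, 5)

(10, 5)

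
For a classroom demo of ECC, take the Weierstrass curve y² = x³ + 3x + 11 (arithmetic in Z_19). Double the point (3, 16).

tangent at (3, 16): λ = (3·3² + 3)/(2·16) ≡ 11/13. 13⁻¹ ≡ 3 (mod 19), so λ ≡ 11·3 ≡ 14.
  x = λ² - 3 - 3 = 196 - 6 ≡ 0; y = λ·(3 - 0) - 16 ≡ 7. → (0, 7)

(0, 7)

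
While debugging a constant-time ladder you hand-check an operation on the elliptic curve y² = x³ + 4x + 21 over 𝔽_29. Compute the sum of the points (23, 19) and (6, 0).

(23, 19) + (6, 0). λ = (0 - 19)/(6 - 23) ≡ 10/12 mod 29. 12⁻¹ ≡ 17 (mod 29), so λ ≡ 25.
  x = λ² - 23 - 6 = 625 - 29 ≡ 16; y = λ·(23 - 16) - 19 ≡ 11. → (16, 11)

(16, 11)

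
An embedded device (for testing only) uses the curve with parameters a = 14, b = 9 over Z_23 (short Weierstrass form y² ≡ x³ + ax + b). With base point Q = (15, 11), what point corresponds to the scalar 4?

Repeated addition: build up to 4Q.
2Q: tangent at (15, 11): λ = (3·15² + 14)/(2·11) ≡ 22/22. 22⁻¹ ≡ 22 (mod 23), so λ ≡ 22·22 ≡ 1.
  x = λ² - 15 - 15 = 1 - 30 ≡ 17; y = λ·(15 - 17) - 11 ≡ 10. → (17, 10)
3Q: (17, 10) + (15, 11). λ = (11 - 10)/(15 - 17) ≡ 1/21 mod 23. 21⁻¹ ≡ 11 (mod 23), so λ ≡ 11.
  x = λ² - 17 - 15 = 121 - 32 ≡ 20; y = λ·(17 - 20) - 10 ≡ 3. → (20, 3)
4Q: (20, 3) + (15, 11). λ = (11 - 3)/(15 - 20) ≡ 8/18 mod 23. 18⁻¹ ≡ 9 (mod 23) since 18·9 = 162 ≡ 1, so λ ≡ 3.
  x = λ² - 20 - 15 = 9 - 35 ≡ 20; y = λ·(20 - 20) - 3 ≡ 20. → (20, 20)

(20, 20)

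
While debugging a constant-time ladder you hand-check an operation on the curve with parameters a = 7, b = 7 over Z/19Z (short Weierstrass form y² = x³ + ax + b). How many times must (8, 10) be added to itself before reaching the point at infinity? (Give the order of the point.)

3

2P: tangent at (8, 10): λ = (3·8² + 7)/(2·10) ≡ 9/1. 1⁻¹ ≡ 1 (mod 19), so λ ≡ 9·1 ≡ 9.
  x = λ² - 8 - 8 = 81 - 16 ≡ 8; y = λ·(8 - 8) - 10 ≡ 9. → (8, 9)
3P: (8, 9) + (8, 10): same x and y₁ ≡ -y₂, so the sum is the point at infinity.
3P = the point at infinity, so the order is 3.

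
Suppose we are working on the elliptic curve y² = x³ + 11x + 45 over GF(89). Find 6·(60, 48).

Write P = (60, 48).
Repeated addition: build up to 6P.
2P: tangent at (60, 48): λ = (3·60² + 11)/(2·48) ≡ 42/7. 7⁻¹ ≡ 51 (mod 89) since 7·51 = 357 ≡ 1, so λ ≡ 42·51 ≡ 6.
  x = λ² - 60 - 60 = 36 - 120 ≡ 5; y = λ·(60 - 5) - 48 ≡ 15. → (5, 15)
3P: (5, 15) + (60, 48). λ = (48 - 15)/(60 - 5) ≡ 33/55 mod 89. 55⁻¹ ≡ 34 (mod 89) since 55·34 = 1870 ≡ 1, so λ ≡ 54.
  x = λ² - 5 - 60 = 2916 - 65 ≡ 3; y = λ·(5 - 3) - 15 ≡ 4. → (3, 4)
4P: (3, 4) + (60, 48). λ = (48 - 4)/(60 - 3) ≡ 44/57 mod 89. 57⁻¹ ≡ 25 (mod 89), so λ ≡ 32.
  x = λ² - 3 - 60 = 1024 - 63 ≡ 71; y = λ·(3 - 71) - 4 ≡ 45. → (71, 45)
5P: (71, 45) + (60, 48). λ = (48 - 45)/(60 - 71) ≡ 3/78 mod 89. 78⁻¹ ≡ 8 (mod 89) since 78·8 = 624 ≡ 1, so λ ≡ 24.
  x = λ² - 71 - 60 = 576 - 131 ≡ 0; y = λ·(71 - 0) - 45 ≡ 57. → (0, 57)
6P: (0, 57) + (60, 48). λ = (48 - 57)/(60 - 0) ≡ 80/60 mod 89. 60⁻¹ ≡ 46 (mod 89), so λ ≡ 31.
  x = λ² - 0 - 60 = 961 - 60 ≡ 11; y = λ·(0 - 11) - 57 ≡ 47. → (11, 47)

(11, 47)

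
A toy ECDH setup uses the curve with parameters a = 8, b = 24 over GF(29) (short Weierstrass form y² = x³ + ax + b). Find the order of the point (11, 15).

2P: tangent at (11, 15): λ = (3·11² + 8)/(2·15) ≡ 23/1. 1⁻¹ ≡ 1 (mod 29), so λ ≡ 23·1 ≡ 23.
  x = λ² - 11 - 11 = 529 - 22 ≡ 14; y = λ·(11 - 14) - 15 ≡ 3. → (14, 3)
3P: (14, 3) + (11, 15). λ = (15 - 3)/(11 - 14) ≡ 12/26 mod 29. 26⁻¹ ≡ 19 (mod 29) since 26·19 = 494 ≡ 1, so λ ≡ 25.
  x = λ² - 14 - 11 = 625 - 25 ≡ 20; y = λ·(14 - 20) - 3 ≡ 21. → (20, 21)
4P: (20, 21) + (11, 15). λ = (15 - 21)/(11 - 20) ≡ 23/20 mod 29. 20⁻¹ ≡ 16 (mod 29) since 20·16 = 320 ≡ 1, so λ ≡ 20.
  x = λ² - 20 - 11 = 400 - 31 ≡ 21; y = λ·(20 - 21) - 21 ≡ 17. → (21, 17)
5P: (21, 17) + (11, 15). λ = (15 - 17)/(11 - 21) ≡ 27/19 mod 29. 19⁻¹ ≡ 26 (mod 29), so λ ≡ 6.
  x = λ² - 21 - 11 = 36 - 32 ≡ 4; y = λ·(21 - 4) - 17 ≡ 27. → (4, 27)
6P: (4, 27) + (11, 15). λ = (15 - 27)/(11 - 4) ≡ 17/7 mod 29. 7⁻¹ ≡ 25 (mod 29), so λ ≡ 19.
  x = λ² - 4 - 11 = 361 - 15 ≡ 27; y = λ·(4 - 27) - 27 ≡ 0. → (27, 0)
7P: (27, 0) + (11, 15). λ = (15 - 0)/(11 - 27) ≡ 15/13 mod 29. 13⁻¹ ≡ 9 (mod 29) since 13·9 = 117 ≡ 1, so λ ≡ 19.
  x = λ² - 27 - 11 = 361 - 38 ≡ 4; y = λ·(27 - 4) - 0 ≡ 2. → (4, 2)
8P: (4, 2) + (11, 15). λ = (15 - 2)/(11 - 4) ≡ 13/7 mod 29. 7⁻¹ ≡ 25 (mod 29), so λ ≡ 6.
  x = λ² - 4 - 11 = 36 - 15 ≡ 21; y = λ·(4 - 21) - 2 ≡ 12. → (21, 12)
9P: (21, 12) + (11, 15). λ = (15 - 12)/(11 - 21) ≡ 3/19 mod 29. 19⁻¹ ≡ 26 (mod 29), so λ ≡ 20.
  x = λ² - 21 - 11 = 400 - 32 ≡ 20; y = λ·(21 - 20) - 12 ≡ 8. → (20, 8)
10P: (20, 8) + (11, 15). λ = (15 - 8)/(11 - 20) ≡ 7/20 mod 29. 20⁻¹ ≡ 16 (mod 29) since 20·16 = 320 ≡ 1, so λ ≡ 25.
  x = λ² - 20 - 11 = 625 - 31 ≡ 14; y = λ·(20 - 14) - 8 ≡ 26. → (14, 26)
11P: (14, 26) + (11, 15). λ = (15 - 26)/(11 - 14) ≡ 18/26 mod 29. 26⁻¹ ≡ 19 (mod 29), so λ ≡ 23.
  x = λ² - 14 - 11 = 529 - 25 ≡ 11; y = λ·(14 - 11) - 26 ≡ 14. → (11, 14)
12P: (11, 14) + (11, 15): same x and y₁ ≡ -y₂, so the sum is O.
12P = O, so the order is 12.

12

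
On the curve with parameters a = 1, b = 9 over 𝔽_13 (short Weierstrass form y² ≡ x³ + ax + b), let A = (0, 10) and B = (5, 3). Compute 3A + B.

(11, 5)

First 3A:
Repeated addition: build up to 3A.
2A: tangent at (0, 10): λ = (3·0² + 1)/(2·10) ≡ 1/7. 7⁻¹ ≡ 2 (mod 13), so λ ≡ 1·2 ≡ 2.
  x = λ² - 0 - 0 = 4 - 0 ≡ 4; y = λ·(0 - 4) - 10 ≡ 8. → (4, 8)
3A: (4, 8) + (0, 10). λ = (10 - 8)/(0 - 4) ≡ 2/9 mod 13. 9⁻¹ ≡ 3 (mod 13) since 9·3 = 27 ≡ 1, so λ ≡ 6.
  x = λ² - 4 - 0 = 36 - 4 ≡ 6; y = λ·(4 - 6) - 8 ≡ 6. → (6, 6)
3A = (6, 6).
Finally 3A + B:
(6, 6) + (5, 3). λ = (3 - 6)/(5 - 6) ≡ 10/12 mod 13. 12⁻¹ ≡ 12 (mod 13), so λ ≡ 3.
  x = λ² - 6 - 5 = 9 - 11 ≡ 11; y = λ·(6 - 11) - 6 ≡ 5. → (11, 5)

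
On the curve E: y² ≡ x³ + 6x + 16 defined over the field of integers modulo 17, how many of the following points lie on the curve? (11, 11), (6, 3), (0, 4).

(11, 11): 11² ≡ 2, rhs ≡ 2 → on.
(6, 3): 3² ≡ 9, rhs ≡ 13 → off.
(0, 4): 4² ≡ 16, rhs ≡ 16 → on.

2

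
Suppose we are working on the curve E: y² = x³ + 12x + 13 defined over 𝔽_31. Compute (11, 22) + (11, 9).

O

The two points share x = 11 and their y-coordinates satisfy 22 + 9 ≡ 0 (mod 31), so they are inverses. Their sum is 𝒪.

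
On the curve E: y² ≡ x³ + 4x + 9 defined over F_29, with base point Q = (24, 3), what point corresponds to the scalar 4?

(27, 14)

Double-and-add on 4 = (100)₂. Start with Q = (24, 3) for the leading 1-bit.
double: tangent at (24, 3): λ = (3·24² + 4)/(2·3) ≡ 21/6. 6⁻¹ ≡ 5 (mod 29) since 6·5 = 30 ≡ 1, so λ ≡ 21·5 ≡ 18.
  x = λ² - 24 - 24 = 324 - 48 ≡ 15; y = λ·(24 - 15) - 3 ≡ 14. → (15, 14)
double: tangent at (15, 14): λ = (3·15² + 4)/(2·14) ≡ 12/28. 28⁻¹ ≡ 28 (mod 29) since 28·28 = 784 ≡ 1, so λ ≡ 12·28 ≡ 17.
  x = λ² - 15 - 15 = 289 - 30 ≡ 27; y = λ·(15 - 27) - 14 ≡ 14. → (27, 14)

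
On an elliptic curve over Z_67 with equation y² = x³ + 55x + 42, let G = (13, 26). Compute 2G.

tangent at (13, 26): λ = (3·13² + 55)/(2·26) ≡ 26/52. 52⁻¹ ≡ 58 (mod 67) since 52·58 = 3016 ≡ 1, so λ ≡ 26·58 ≡ 34.
  x = λ² - 13 - 13 = 1156 - 26 ≡ 58; y = λ·(13 - 58) - 26 ≡ 52. → (58, 52)

(58, 52)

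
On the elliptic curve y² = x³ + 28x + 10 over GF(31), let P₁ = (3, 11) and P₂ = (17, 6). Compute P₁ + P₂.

(29, 16)

(3, 11) + (17, 6). λ = (6 - 11)/(17 - 3) ≡ 26/14 mod 31. 14⁻¹ ≡ 20 (mod 31), so λ ≡ 24.
  x = λ² - 3 - 17 = 576 - 20 ≡ 29; y = λ·(3 - 29) - 11 ≡ 16. → (29, 16)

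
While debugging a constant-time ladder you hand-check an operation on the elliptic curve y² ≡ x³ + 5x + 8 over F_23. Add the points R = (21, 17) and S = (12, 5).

(2, 16)

(21, 17) + (12, 5). λ = (5 - 17)/(12 - 21) ≡ 11/14 mod 23. 14⁻¹ ≡ 5 (mod 23), so λ ≡ 9.
  x = λ² - 21 - 12 = 81 - 33 ≡ 2; y = λ·(21 - 2) - 17 ≡ 16. → (2, 16)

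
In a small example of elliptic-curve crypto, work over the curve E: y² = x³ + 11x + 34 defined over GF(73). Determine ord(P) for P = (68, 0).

2P: (68, 0) + (68, 0): same x and y₁ ≡ -y₂, so the sum is O.
2P = O, so the order is 2.

2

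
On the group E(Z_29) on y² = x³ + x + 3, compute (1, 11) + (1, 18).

O

The two points share x = 1 and their y-coordinates satisfy 11 + 18 ≡ 0 (mod 29), so they are inverses. Their sum is O.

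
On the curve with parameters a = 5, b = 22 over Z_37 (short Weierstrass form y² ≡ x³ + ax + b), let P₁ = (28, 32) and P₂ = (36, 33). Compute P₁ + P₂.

(28, 32) + (36, 33). λ = (33 - 32)/(36 - 28) ≡ 1/8 mod 37. 8⁻¹ ≡ 14 (mod 37) since 8·14 = 112 ≡ 1, so λ ≡ 14.
  x = λ² - 28 - 36 = 196 - 64 ≡ 21; y = λ·(28 - 21) - 32 ≡ 29. → (21, 29)

(21, 29)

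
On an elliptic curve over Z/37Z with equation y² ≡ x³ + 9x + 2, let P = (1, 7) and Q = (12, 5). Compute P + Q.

(1, 7) + (12, 5). λ = (5 - 7)/(12 - 1) ≡ 35/11 mod 37. 11⁻¹ ≡ 27 (mod 37) since 11·27 = 297 ≡ 1, so λ ≡ 20.
  x = λ² - 1 - 12 = 400 - 13 ≡ 17; y = λ·(1 - 17) - 7 ≡ 6. → (17, 6)

(17, 6)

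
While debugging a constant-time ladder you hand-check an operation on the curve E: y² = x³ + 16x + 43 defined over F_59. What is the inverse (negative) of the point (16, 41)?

(16, 18)

-(16, 41) = (16, -41 mod 59) = (16, 18).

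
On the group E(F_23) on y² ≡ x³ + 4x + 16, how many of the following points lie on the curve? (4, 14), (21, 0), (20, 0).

(4, 14): 14² ≡ 12, rhs ≡ 4 → off.
(21, 0): 0² ≡ 0, rhs ≡ 0 → on.
(20, 0): 0² ≡ 0, rhs ≡ 0 → on.

2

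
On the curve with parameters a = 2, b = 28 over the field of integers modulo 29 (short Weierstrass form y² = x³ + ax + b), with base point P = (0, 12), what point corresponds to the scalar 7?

(20, 8)

Double-and-add on 7 = (111)₂. Start with P = (0, 12) for the leading 1-bit.
double: tangent at (0, 12): λ = (3·0² + 2)/(2·12) ≡ 2/24. 24⁻¹ ≡ 23 (mod 29), so λ ≡ 2·23 ≡ 17.
  x = λ² - 0 - 0 = 289 - 0 ≡ 28; y = λ·(0 - 28) - 12 ≡ 5. → (28, 5)
add P: (28, 5) + (0, 12). λ = (12 - 5)/(0 - 28) ≡ 7/1 mod 29. 1⁻¹ ≡ 1 (mod 29), so λ ≡ 7.
  x = λ² - 28 - 0 = 49 - 28 ≡ 21; y = λ·(28 - 21) - 5 ≡ 15. → (21, 15)
double: tangent at (21, 15): λ = (3·21² + 2)/(2·15) ≡ 20/1. 1⁻¹ ≡ 1 (mod 29) since 1·1 = 1 ≡ 1, so λ ≡ 20·1 ≡ 20.
  x = λ² - 21 - 21 = 400 - 42 ≡ 10; y = λ·(21 - 10) - 15 ≡ 2. → (10, 2)
add P: (10, 2) + (0, 12). λ = (12 - 2)/(0 - 10) ≡ 10/19 mod 29. 19⁻¹ ≡ 26 (mod 29), so λ ≡ 28.
  x = λ² - 10 - 0 = 784 - 10 ≡ 20; y = λ·(10 - 20) - 2 ≡ 8. → (20, 8)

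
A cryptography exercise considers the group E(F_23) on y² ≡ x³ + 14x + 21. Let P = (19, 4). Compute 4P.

Repeated addition: build up to 4P.
2P: tangent at (19, 4): λ = (3·19² + 14)/(2·4) ≡ 16/8. 8⁻¹ ≡ 3 (mod 23), so λ ≡ 16·3 ≡ 2.
  x = λ² - 19 - 19 = 4 - 38 ≡ 12; y = λ·(19 - 12) - 4 ≡ 10. → (12, 10)
3P: (12, 10) + (19, 4). λ = (4 - 10)/(19 - 12) ≡ 17/7 mod 23. 7⁻¹ ≡ 10 (mod 23), so λ ≡ 9.
  x = λ² - 12 - 19 = 81 - 31 ≡ 4; y = λ·(12 - 4) - 10 ≡ 16. → (4, 16)
4P: (4, 16) + (19, 4). λ = (4 - 16)/(19 - 4) ≡ 11/15 mod 23. 15⁻¹ ≡ 20 (mod 23) since 15·20 = 300 ≡ 1, so λ ≡ 13.
  x = λ² - 4 - 19 = 169 - 23 ≡ 8; y = λ·(4 - 8) - 16 ≡ 1. → (8, 1)

(8, 1)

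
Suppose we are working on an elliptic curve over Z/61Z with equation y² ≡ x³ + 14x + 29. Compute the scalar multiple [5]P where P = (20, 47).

(36, 55)

Repeated addition: build up to 5P.
2P: tangent at (20, 47): λ = (3·20² + 14)/(2·47) ≡ 55/33. 33⁻¹ ≡ 37 (mod 61), so λ ≡ 55·37 ≡ 22.
  x = λ² - 20 - 20 = 484 - 40 ≡ 17; y = λ·(20 - 17) - 47 ≡ 19. → (17, 19)
3P: (17, 19) + (20, 47). λ = (47 - 19)/(20 - 17) ≡ 28/3 mod 61. 3⁻¹ ≡ 41 (mod 61), so λ ≡ 50.
  x = λ² - 17 - 20 = 2500 - 37 ≡ 23; y = λ·(17 - 23) - 19 ≡ 47. → (23, 47)
4P: (23, 47) + (20, 47). λ = (47 - 47)/(20 - 23) ≡ 0/58 mod 61. 58⁻¹ ≡ 20 (mod 61) since 58·20 = 1160 ≡ 1, so λ ≡ 0.
  x = λ² - 23 - 20 = 0 - 43 ≡ 18; y = λ·(23 - 18) - 47 ≡ 14. → (18, 14)
5P: (18, 14) + (20, 47). λ = (47 - 14)/(20 - 18) ≡ 33/2 mod 61. 2⁻¹ ≡ 31 (mod 61) since 2·31 = 62 ≡ 1, so λ ≡ 47.
  x = λ² - 18 - 20 = 2209 - 38 ≡ 36; y = λ·(18 - 36) - 14 ≡ 55. → (36, 55)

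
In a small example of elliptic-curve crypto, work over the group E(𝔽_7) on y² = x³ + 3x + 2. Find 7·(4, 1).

Write G = (4, 1).
Double-and-add on 7 = (111)₂. Start with G = (4, 1) for the leading 1-bit.
double: tangent at (4, 1): λ = (3·4² + 3)/(2·1) ≡ 2/2. 2⁻¹ ≡ 4 (mod 7), so λ ≡ 2·4 ≡ 1.
  x = λ² - 4 - 4 = 1 - 8 ≡ 0; y = λ·(4 - 0) - 1 ≡ 3. → (0, 3)
add G: (0, 3) + (4, 1). λ = (1 - 3)/(4 - 0) ≡ 5/4 mod 7. 4⁻¹ ≡ 2 (mod 7), so λ ≡ 3.
  x = λ² - 0 - 4 = 9 - 4 ≡ 5; y = λ·(0 - 5) - 3 ≡ 3. → (5, 3)
double: tangent at (5, 3): λ = (3·5² + 3)/(2·3) ≡ 1/6. 6⁻¹ ≡ 6 (mod 7), so λ ≡ 1·6 ≡ 6.
  x = λ² - 5 - 5 = 36 - 10 ≡ 5; y = λ·(5 - 5) - 3 ≡ 4. → (5, 4)
add G: (5, 4) + (4, 1). λ = (1 - 4)/(4 - 5) ≡ 4/6 mod 7. 6⁻¹ ≡ 6 (mod 7), so λ ≡ 3.
  x = λ² - 5 - 4 = 9 - 9 ≡ 0; y = λ·(5 - 0) - 4 ≡ 4. → (0, 4)

(0, 4)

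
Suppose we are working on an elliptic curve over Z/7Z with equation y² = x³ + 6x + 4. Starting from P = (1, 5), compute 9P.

Repeated addition: build up to 9P.
2P: tangent at (1, 5): λ = (3·1² + 6)/(2·5) ≡ 2/3. 3⁻¹ ≡ 5 (mod 7) since 3·5 = 15 ≡ 1, so λ ≡ 2·5 ≡ 3.
  x = λ² - 1 - 1 = 9 - 2 ≡ 0; y = λ·(1 - 0) - 5 ≡ 5. → (0, 5)
3P: (0, 5) + (1, 5). λ = (5 - 5)/(1 - 0) ≡ 0/1 mod 7. 1⁻¹ ≡ 1 (mod 7), so λ ≡ 0.
  x = λ² - 0 - 1 = 0 - 1 ≡ 6; y = λ·(0 - 6) - 5 ≡ 2. → (6, 2)
4P: (6, 2) + (1, 5). λ = (5 - 2)/(1 - 6) ≡ 3/2 mod 7. 2⁻¹ ≡ 4 (mod 7), so λ ≡ 5.
  x = λ² - 6 - 1 = 25 - 7 ≡ 4; y = λ·(6 - 4) - 2 ≡ 1. → (4, 1)
5P: (4, 1) + (1, 5). λ = (5 - 1)/(1 - 4) ≡ 4/4 mod 7. 4⁻¹ ≡ 2 (mod 7) since 4·2 = 8 ≡ 1, so λ ≡ 1.
  x = λ² - 4 - 1 = 1 - 5 ≡ 3; y = λ·(4 - 3) - 1 ≡ 0. → (3, 0)
6P: (3, 0) + (1, 5). λ = (5 - 0)/(1 - 3) ≡ 5/5 mod 7. 5⁻¹ ≡ 3 (mod 7), so λ ≡ 1.
  x = λ² - 3 - 1 = 1 - 4 ≡ 4; y = λ·(3 - 4) - 0 ≡ 6. → (4, 6)
7P: (4, 6) + (1, 5). λ = (5 - 6)/(1 - 4) ≡ 6/4 mod 7. 4⁻¹ ≡ 2 (mod 7) since 4·2 = 8 ≡ 1, so λ ≡ 5.
  x = λ² - 4 - 1 = 25 - 5 ≡ 6; y = λ·(4 - 6) - 6 ≡ 5. → (6, 5)
8P: (6, 5) + (1, 5). λ = (5 - 5)/(1 - 6) ≡ 0/2 mod 7. 2⁻¹ ≡ 4 (mod 7), so λ ≡ 0.
  x = λ² - 6 - 1 = 0 - 7 ≡ 0; y = λ·(6 - 0) - 5 ≡ 2. → (0, 2)
9P: (0, 2) + (1, 5). λ = (5 - 2)/(1 - 0) ≡ 3/1 mod 7. 1⁻¹ ≡ 1 (mod 7), so λ ≡ 3.
  x = λ² - 0 - 1 = 9 - 1 ≡ 1; y = λ·(0 - 1) - 2 ≡ 2. → (1, 2)

(1, 2)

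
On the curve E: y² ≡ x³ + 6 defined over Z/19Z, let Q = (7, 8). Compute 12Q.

Double-and-add on 12 = (1100)₂. Start with Q = (7, 8) for the leading 1-bit.
double: tangent at (7, 8): λ = (3·7² + 0)/(2·8) ≡ 14/16. 16⁻¹ ≡ 6 (mod 19) since 16·6 = 96 ≡ 1, so λ ≡ 14·6 ≡ 8.
  x = λ² - 7 - 7 = 64 - 14 ≡ 12; y = λ·(7 - 12) - 8 ≡ 9. → (12, 9)
add Q: (12, 9) + (7, 8). λ = (8 - 9)/(7 - 12) ≡ 18/14 mod 19. 14⁻¹ ≡ 15 (mod 19) since 14·15 = 210 ≡ 1, so λ ≡ 4.
  x = λ² - 12 - 7 = 16 - 19 ≡ 16; y = λ·(12 - 16) - 9 ≡ 13. → (16, 13)
double: tangent at (16, 13): λ = (3·16² + 0)/(2·13) ≡ 8/7. 7⁻¹ ≡ 11 (mod 19) since 7·11 = 77 ≡ 1, so λ ≡ 8·11 ≡ 12.
  x = λ² - 16 - 16 = 144 - 32 ≡ 17; y = λ·(16 - 17) - 13 ≡ 13. → (17, 13)
double: tangent at (17, 13): λ = (3·17² + 0)/(2·13) ≡ 12/7. 7⁻¹ ≡ 11 (mod 19) since 7·11 = 77 ≡ 1, so λ ≡ 12·11 ≡ 18.
  x = λ² - 17 - 17 = 324 - 34 ≡ 5; y = λ·(17 - 5) - 13 ≡ 13. → (5, 13)

(5, 13)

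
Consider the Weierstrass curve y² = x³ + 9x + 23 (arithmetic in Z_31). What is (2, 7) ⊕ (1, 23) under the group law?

(5, 10)

(2, 7) + (1, 23). λ = (23 - 7)/(1 - 2) ≡ 16/30 mod 31. 30⁻¹ ≡ 30 (mod 31), so λ ≡ 15.
  x = λ² - 2 - 1 = 225 - 3 ≡ 5; y = λ·(2 - 5) - 7 ≡ 10. → (5, 10)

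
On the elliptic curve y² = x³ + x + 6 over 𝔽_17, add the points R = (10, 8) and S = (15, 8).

(10, 8) + (15, 8). λ = (8 - 8)/(15 - 10) ≡ 0/5 mod 17. 5⁻¹ ≡ 7 (mod 17) since 5·7 = 35 ≡ 1, so λ ≡ 0.
  x = λ² - 10 - 15 = 0 - 25 ≡ 9; y = λ·(10 - 9) - 8 ≡ 9. → (9, 9)

(9, 9)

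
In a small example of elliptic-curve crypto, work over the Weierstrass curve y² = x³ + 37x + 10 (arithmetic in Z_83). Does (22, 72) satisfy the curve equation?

no

y² = 72² ≡ 38; x³ + 37x + 10 = 11472 ≡ 18 (mod 83). 38 ≠ 18.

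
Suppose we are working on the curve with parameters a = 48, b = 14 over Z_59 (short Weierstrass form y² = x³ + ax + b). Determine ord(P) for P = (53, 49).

2P: tangent at (53, 49): λ = (3·53² + 48)/(2·49) ≡ 38/39. 39⁻¹ ≡ 56 (mod 59) since 39·56 = 2184 ≡ 1, so λ ≡ 38·56 ≡ 4.
  x = λ² - 53 - 53 = 16 - 106 ≡ 28; y = λ·(53 - 28) - 49 ≡ 51. → (28, 51)
3P: (28, 51) + (53, 49). λ = (49 - 51)/(53 - 28) ≡ 57/25 mod 59. 25⁻¹ ≡ 26 (mod 59) since 25·26 = 650 ≡ 1, so λ ≡ 7.
  x = λ² - 28 - 53 = 49 - 81 ≡ 27; y = λ·(28 - 27) - 51 ≡ 15. → (27, 15)
4P: (27, 15) + (53, 49). λ = (49 - 15)/(53 - 27) ≡ 34/26 mod 59. 26⁻¹ ≡ 25 (mod 59), so λ ≡ 24.
  x = λ² - 27 - 53 = 576 - 80 ≡ 24; y = λ·(27 - 24) - 15 ≡ 57. → (24, 57)
5P: (24, 57) + (53, 49). λ = (49 - 57)/(53 - 24) ≡ 51/29 mod 59. 29⁻¹ ≡ 57 (mod 59), so λ ≡ 16.
  x = λ² - 24 - 53 = 256 - 77 ≡ 2; y = λ·(24 - 2) - 57 ≡ 0. → (2, 0)
6P: (2, 0) + (53, 49). λ = (49 - 0)/(53 - 2) ≡ 49/51 mod 59. 51⁻¹ ≡ 22 (mod 59) since 51·22 = 1122 ≡ 1, so λ ≡ 16.
  x = λ² - 2 - 53 = 256 - 55 ≡ 24; y = λ·(2 - 24) - 0 ≡ 2. → (24, 2)
7P: (24, 2) + (53, 49). λ = (49 - 2)/(53 - 24) ≡ 47/29 mod 59. 29⁻¹ ≡ 57 (mod 59), so λ ≡ 24.
  x = λ² - 24 - 53 = 576 - 77 ≡ 27; y = λ·(24 - 27) - 2 ≡ 44. → (27, 44)
8P: (27, 44) + (53, 49). λ = (49 - 44)/(53 - 27) ≡ 5/26 mod 59. 26⁻¹ ≡ 25 (mod 59) since 26·25 = 650 ≡ 1, so λ ≡ 7.
  x = λ² - 27 - 53 = 49 - 80 ≡ 28; y = λ·(27 - 28) - 44 ≡ 8. → (28, 8)
9P: (28, 8) + (53, 49). λ = (49 - 8)/(53 - 28) ≡ 41/25 mod 59. 25⁻¹ ≡ 26 (mod 59) since 25·26 = 650 ≡ 1, so λ ≡ 4.
  x = λ² - 28 - 53 = 16 - 81 ≡ 53; y = λ·(28 - 53) - 8 ≡ 10. → (53, 10)
10P: (53, 10) + (53, 49): same x and y₁ ≡ -y₂, so the sum is 𝒪.
10P = 𝒪, so the order is 10.

10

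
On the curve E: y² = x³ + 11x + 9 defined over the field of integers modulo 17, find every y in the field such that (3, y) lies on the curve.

1, 16

x³ + 11x + 9 = 69 ≡ 1 (mod 17).
Square roots of 1 mod 17: 1 and 16 (since 1² = 1 ≡ 1).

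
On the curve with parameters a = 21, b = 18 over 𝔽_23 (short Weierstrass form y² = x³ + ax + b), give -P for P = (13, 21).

(13, 2)

-(13, 21) = (13, -21 mod 23) = (13, 2).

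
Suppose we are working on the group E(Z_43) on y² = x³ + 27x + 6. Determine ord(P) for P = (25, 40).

2P: tangent at (25, 40): λ = (3·25² + 27)/(2·40) ≡ 10/37. 37⁻¹ ≡ 7 (mod 43), so λ ≡ 10·7 ≡ 27.
  x = λ² - 25 - 25 = 729 - 50 ≡ 34; y = λ·(25 - 34) - 40 ≡ 18. → (34, 18)
3P: (34, 18) + (25, 40). λ = (40 - 18)/(25 - 34) ≡ 22/34 mod 43. 34⁻¹ ≡ 19 (mod 43), so λ ≡ 31.
  x = λ² - 34 - 25 = 961 - 59 ≡ 42; y = λ·(34 - 42) - 18 ≡ 35. → (42, 35)
4P: (42, 35) + (25, 40). λ = (40 - 35)/(25 - 42) ≡ 5/26 mod 43. 26⁻¹ ≡ 5 (mod 43), so λ ≡ 25.
  x = λ² - 42 - 25 = 625 - 67 ≡ 42; y = λ·(42 - 42) - 35 ≡ 8. → (42, 8)
5P: (42, 8) + (25, 40). λ = (40 - 8)/(25 - 42) ≡ 32/26 mod 43. 26⁻¹ ≡ 5 (mod 43) since 26·5 = 130 ≡ 1, so λ ≡ 31.
  x = λ² - 42 - 25 = 961 - 67 ≡ 34; y = λ·(42 - 34) - 8 ≡ 25. → (34, 25)
6P: (34, 25) + (25, 40). λ = (40 - 25)/(25 - 34) ≡ 15/34 mod 43. 34⁻¹ ≡ 19 (mod 43) since 34·19 = 646 ≡ 1, so λ ≡ 27.
  x = λ² - 34 - 25 = 729 - 59 ≡ 25; y = λ·(34 - 25) - 25 ≡ 3. → (25, 3)
7P: (25, 3) + (25, 40): same x and y₁ ≡ -y₂, so the sum is O.
7P = O, so the order is 7.

7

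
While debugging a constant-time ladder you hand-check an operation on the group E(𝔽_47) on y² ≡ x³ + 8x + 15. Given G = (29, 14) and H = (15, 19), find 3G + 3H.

(14, 2)

First 3G:
Repeated addition: build up to 3G.
2G: tangent at (29, 14): λ = (3·29² + 8)/(2·14) ≡ 40/28. 28⁻¹ ≡ 42 (mod 47), so λ ≡ 40·42 ≡ 35.
  x = λ² - 29 - 29 = 1225 - 58 ≡ 39; y = λ·(29 - 39) - 14 ≡ 12. → (39, 12)
3G: (39, 12) + (29, 14). λ = (14 - 12)/(29 - 39) ≡ 2/37 mod 47. 37⁻¹ ≡ 14 (mod 47), so λ ≡ 28.
  x = λ² - 39 - 29 = 784 - 68 ≡ 11; y = λ·(39 - 11) - 12 ≡ 20. → (11, 20)
3G = (11, 20).
Next 3H:
Repeated addition: build up to 3H.
2H: tangent at (15, 19): λ = (3·15² + 8)/(2·19) ≡ 25/38. 38⁻¹ ≡ 26 (mod 47), so λ ≡ 25·26 ≡ 39.
  x = λ² - 15 - 15 = 1521 - 30 ≡ 34; y = λ·(15 - 34) - 19 ≡ 39. → (34, 39)
3H: (34, 39) + (15, 19). λ = (19 - 39)/(15 - 34) ≡ 27/28 mod 47. 28⁻¹ ≡ 42 (mod 47) since 28·42 = 1176 ≡ 1, so λ ≡ 6.
  x = λ² - 34 - 15 = 36 - 49 ≡ 34; y = λ·(34 - 34) - 39 ≡ 8. → (34, 8)
3H = (34, 8).
Finally 3G + 3H:
(11, 20) + (34, 8). λ = (8 - 20)/(34 - 11) ≡ 35/23 mod 47. 23⁻¹ ≡ 45 (mod 47), so λ ≡ 24.
  x = λ² - 11 - 34 = 576 - 45 ≡ 14; y = λ·(11 - 14) - 20 ≡ 2. → (14, 2)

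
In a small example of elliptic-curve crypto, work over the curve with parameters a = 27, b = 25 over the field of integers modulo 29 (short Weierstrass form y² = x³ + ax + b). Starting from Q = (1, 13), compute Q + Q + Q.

Repeated addition: build up to 3Q.
2Q: tangent at (1, 13): λ = (3·1² + 27)/(2·13) ≡ 1/26. 26⁻¹ ≡ 19 (mod 29), so λ ≡ 1·19 ≡ 19.
  x = λ² - 1 - 1 = 361 - 2 ≡ 11; y = λ·(1 - 11) - 13 ≡ 0. → (11, 0)
3Q: (11, 0) + (1, 13). λ = (13 - 0)/(1 - 11) ≡ 13/19 mod 29. 19⁻¹ ≡ 26 (mod 29), so λ ≡ 19.
  x = λ² - 11 - 1 = 361 - 12 ≡ 1; y = λ·(11 - 1) - 0 ≡ 16. → (1, 16)

(1, 16)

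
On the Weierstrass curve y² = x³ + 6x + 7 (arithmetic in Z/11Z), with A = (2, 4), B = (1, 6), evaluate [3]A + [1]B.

(9, 8)

First 3A:
Repeated addition: build up to 3A.
2A: tangent at (2, 4): λ = (3·2² + 6)/(2·4) ≡ 7/8. 8⁻¹ ≡ 7 (mod 11), so λ ≡ 7·7 ≡ 5.
  x = λ² - 2 - 2 = 25 - 4 ≡ 10; y = λ·(2 - 10) - 4 ≡ 0. → (10, 0)
3A: (10, 0) + (2, 4). λ = (4 - 0)/(2 - 10) ≡ 4/3 mod 11. 3⁻¹ ≡ 4 (mod 11) since 3·4 = 12 ≡ 1, so λ ≡ 5.
  x = λ² - 10 - 2 = 25 - 12 ≡ 2; y = λ·(10 - 2) - 0 ≡ 7. → (2, 7)
3A = (2, 7).
Finally 3A + B:
(2, 7) + (1, 6). λ = (6 - 7)/(1 - 2) ≡ 10/10 mod 11. 10⁻¹ ≡ 10 (mod 11), so λ ≡ 1.
  x = λ² - 2 - 1 = 1 - 3 ≡ 9; y = λ·(2 - 9) - 7 ≡ 8. → (9, 8)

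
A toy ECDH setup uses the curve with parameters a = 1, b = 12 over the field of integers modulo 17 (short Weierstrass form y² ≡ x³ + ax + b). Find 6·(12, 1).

(12, 1)

Write Q = (12, 1).
Repeated addition: build up to 6Q.
2Q: tangent at (12, 1): λ = (3·12² + 1)/(2·1) ≡ 8/2. 2⁻¹ ≡ 9 (mod 17), so λ ≡ 8·9 ≡ 4.
  x = λ² - 12 - 12 = 16 - 24 ≡ 9; y = λ·(12 - 9) - 1 ≡ 11. → (9, 11)
3Q: (9, 11) + (12, 1). λ = (1 - 11)/(12 - 9) ≡ 7/3 mod 17. 3⁻¹ ≡ 6 (mod 17) since 3·6 = 18 ≡ 1, so λ ≡ 8.
  x = λ² - 9 - 12 = 64 - 21 ≡ 9; y = λ·(9 - 9) - 11 ≡ 6. → (9, 6)
4Q: (9, 6) + (12, 1). λ = (1 - 6)/(12 - 9) ≡ 12/3 mod 17. 3⁻¹ ≡ 6 (mod 17), so λ ≡ 4.
  x = λ² - 9 - 12 = 16 - 21 ≡ 12; y = λ·(9 - 12) - 6 ≡ 16. → (12, 16)
5Q: (12, 16) + (12, 1): same x and y₁ ≡ -y₂, so the sum is O.
6Q: O + (12, 1) = (12, 1) (identity).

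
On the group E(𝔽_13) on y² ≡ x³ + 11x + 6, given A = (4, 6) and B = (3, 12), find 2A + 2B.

First 2A:
Repeated addition: build up to 2A.
2A: tangent at (4, 6): λ = (3·4² + 11)/(2·6) ≡ 7/12. 12⁻¹ ≡ 12 (mod 13), so λ ≡ 7·12 ≡ 6.
  x = λ² - 4 - 4 = 36 - 8 ≡ 2; y = λ·(4 - 2) - 6 ≡ 6. → (2, 6)
2A = (2, 6).
Next 2B:
Repeated addition: build up to 2B.
2B: tangent at (3, 12): λ = (3·3² + 11)/(2·12) ≡ 12/11. 11⁻¹ ≡ 6 (mod 13), so λ ≡ 12·6 ≡ 7.
  x = λ² - 3 - 3 = 49 - 6 ≡ 4; y = λ·(3 - 4) - 12 ≡ 7. → (4, 7)
2B = (4, 7).
Finally 2A + 2B:
(2, 6) + (4, 7). λ = (7 - 6)/(4 - 2) ≡ 1/2 mod 13. 2⁻¹ ≡ 7 (mod 13) since 2·7 = 14 ≡ 1, so λ ≡ 7.
  x = λ² - 2 - 4 = 49 - 6 ≡ 4; y = λ·(2 - 4) - 6 ≡ 6. → (4, 6)

(4, 6)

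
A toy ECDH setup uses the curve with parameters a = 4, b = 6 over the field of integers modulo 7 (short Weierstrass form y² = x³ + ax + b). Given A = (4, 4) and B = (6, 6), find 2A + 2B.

First 2A:
Repeated addition: build up to 2A.
2A: tangent at (4, 4): λ = (3·4² + 4)/(2·4) ≡ 3/1. 1⁻¹ ≡ 1 (mod 7), so λ ≡ 3·1 ≡ 3.
  x = λ² - 4 - 4 = 9 - 8 ≡ 1; y = λ·(4 - 1) - 4 ≡ 5. → (1, 5)
2A = (1, 5).
Next 2B:
Repeated addition: build up to 2B.
2B: tangent at (6, 6): λ = (3·6² + 4)/(2·6) ≡ 0/5. 5⁻¹ ≡ 3 (mod 7) since 5·3 = 15 ≡ 1, so λ ≡ 0·3 ≡ 0.
  x = λ² - 6 - 6 = 0 - 12 ≡ 2; y = λ·(6 - 2) - 6 ≡ 1. → (2, 1)
2B = (2, 1).
Finally 2A + 2B:
(1, 5) + (2, 1). λ = (1 - 5)/(2 - 1) ≡ 3/1 mod 7. 1⁻¹ ≡ 1 (mod 7) since 1·1 = 1 ≡ 1, so λ ≡ 3.
  x = λ² - 1 - 2 = 9 - 3 ≡ 6; y = λ·(1 - 6) - 5 ≡ 1. → (6, 1)

(6, 1)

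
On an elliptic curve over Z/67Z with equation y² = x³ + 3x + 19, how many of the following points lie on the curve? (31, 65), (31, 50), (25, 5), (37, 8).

(31, 65): 65² ≡ 4, rhs ≡ 21 → off.
(31, 50): 50² ≡ 21, rhs ≡ 21 → on.
(25, 5): 5² ≡ 25, rhs ≡ 41 → off.
(37, 8): 8² ≡ 64, rhs ≡ 64 → on.

2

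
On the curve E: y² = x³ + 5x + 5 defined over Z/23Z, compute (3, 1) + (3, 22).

O

The two points share x = 3 and their y-coordinates satisfy 1 + 22 ≡ 0 (mod 23), so they are inverses. Their sum is O.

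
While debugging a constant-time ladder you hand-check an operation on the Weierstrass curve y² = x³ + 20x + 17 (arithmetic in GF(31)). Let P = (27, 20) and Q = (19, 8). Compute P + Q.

(26, 28)

(27, 20) + (19, 8). λ = (8 - 20)/(19 - 27) ≡ 19/23 mod 31. 23⁻¹ ≡ 27 (mod 31) since 23·27 = 621 ≡ 1, so λ ≡ 17.
  x = λ² - 27 - 19 = 289 - 46 ≡ 26; y = λ·(27 - 26) - 20 ≡ 28. → (26, 28)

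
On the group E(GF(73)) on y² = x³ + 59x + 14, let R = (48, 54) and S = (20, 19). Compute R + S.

(48, 54) + (20, 19). λ = (19 - 54)/(20 - 48) ≡ 38/45 mod 73. 45⁻¹ ≡ 13 (mod 73), so λ ≡ 56.
  x = λ² - 48 - 20 = 3136 - 68 ≡ 2; y = λ·(48 - 2) - 54 ≡ 40. → (2, 40)

(2, 40)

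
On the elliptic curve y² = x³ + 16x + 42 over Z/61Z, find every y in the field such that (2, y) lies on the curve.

x³ + 16x + 42 = 82 ≡ 21 (mod 61).
21 is a non-residue mod 61; no y exists.

none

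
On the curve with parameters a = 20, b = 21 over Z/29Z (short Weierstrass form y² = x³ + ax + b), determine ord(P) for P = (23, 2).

7

2P: tangent at (23, 2): λ = (3·23² + 20)/(2·2) ≡ 12/4. 4⁻¹ ≡ 22 (mod 29), so λ ≡ 12·22 ≡ 3.
  x = λ² - 23 - 23 = 9 - 46 ≡ 21; y = λ·(23 - 21) - 2 ≡ 4. → (21, 4)
3P: (21, 4) + (23, 2). λ = (2 - 4)/(23 - 21) ≡ 27/2 mod 29. 2⁻¹ ≡ 15 (mod 29), so λ ≡ 28.
  x = λ² - 21 - 23 = 784 - 44 ≡ 15; y = λ·(21 - 15) - 4 ≡ 19. → (15, 19)
4P: (15, 19) + (23, 2). λ = (2 - 19)/(23 - 15) ≡ 12/8 mod 29. 8⁻¹ ≡ 11 (mod 29), so λ ≡ 16.
  x = λ² - 15 - 23 = 256 - 38 ≡ 15; y = λ·(15 - 15) - 19 ≡ 10. → (15, 10)
5P: (15, 10) + (23, 2). λ = (2 - 10)/(23 - 15) ≡ 21/8 mod 29. 8⁻¹ ≡ 11 (mod 29) since 8·11 = 88 ≡ 1, so λ ≡ 28.
  x = λ² - 15 - 23 = 784 - 38 ≡ 21; y = λ·(15 - 21) - 10 ≡ 25. → (21, 25)
6P: (21, 25) + (23, 2). λ = (2 - 25)/(23 - 21) ≡ 6/2 mod 29. 2⁻¹ ≡ 15 (mod 29), so λ ≡ 3.
  x = λ² - 21 - 23 = 9 - 44 ≡ 23; y = λ·(21 - 23) - 25 ≡ 27. → (23, 27)
7P: (23, 27) + (23, 2): same x and y₁ ≡ -y₂, so the sum is O.
7P = O, so the order is 7.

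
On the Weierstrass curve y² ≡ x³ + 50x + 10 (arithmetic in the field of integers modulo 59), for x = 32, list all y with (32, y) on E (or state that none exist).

none

x³ + 50x + 10 = 34378 ≡ 40 (mod 59).
40 is a non-residue mod 59; no y exists.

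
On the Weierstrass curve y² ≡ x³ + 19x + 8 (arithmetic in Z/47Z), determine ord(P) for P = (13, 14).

7

2P: tangent at (13, 14): λ = (3·13² + 19)/(2·14) ≡ 9/28. 28⁻¹ ≡ 42 (mod 47), so λ ≡ 9·42 ≡ 2.
  x = λ² - 13 - 13 = 4 - 26 ≡ 25; y = λ·(13 - 25) - 14 ≡ 9. → (25, 9)
3P: (25, 9) + (13, 14). λ = (14 - 9)/(13 - 25) ≡ 5/35 mod 47. 35⁻¹ ≡ 43 (mod 47) since 35·43 = 1505 ≡ 1, so λ ≡ 27.
  x = λ² - 25 - 13 = 729 - 38 ≡ 33; y = λ·(25 - 33) - 9 ≡ 10. → (33, 10)
4P: (33, 10) + (13, 14). λ = (14 - 10)/(13 - 33) ≡ 4/27 mod 47. 27⁻¹ ≡ 7 (mod 47) since 27·7 = 189 ≡ 1, so λ ≡ 28.
  x = λ² - 33 - 13 = 784 - 46 ≡ 33; y = λ·(33 - 33) - 10 ≡ 37. → (33, 37)
5P: (33, 37) + (13, 14). λ = (14 - 37)/(13 - 33) ≡ 24/27 mod 47. 27⁻¹ ≡ 7 (mod 47), so λ ≡ 27.
  x = λ² - 33 - 13 = 729 - 46 ≡ 25; y = λ·(33 - 25) - 37 ≡ 38. → (25, 38)
6P: (25, 38) + (13, 14). λ = (14 - 38)/(13 - 25) ≡ 23/35 mod 47. 35⁻¹ ≡ 43 (mod 47) since 35·43 = 1505 ≡ 1, so λ ≡ 2.
  x = λ² - 25 - 13 = 4 - 38 ≡ 13; y = λ·(25 - 13) - 38 ≡ 33. → (13, 33)
7P: (13, 33) + (13, 14): same x and y₁ ≡ -y₂, so the sum is ∞.
7P = ∞, so the order is 7.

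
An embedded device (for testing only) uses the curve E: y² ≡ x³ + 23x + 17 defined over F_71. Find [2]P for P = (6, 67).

(62, 69)

tangent at (6, 67): λ = (3·6² + 23)/(2·67) ≡ 60/63. 63⁻¹ ≡ 62 (mod 71), so λ ≡ 60·62 ≡ 28.
  x = λ² - 6 - 6 = 784 - 12 ≡ 62; y = λ·(6 - 62) - 67 ≡ 69. → (62, 69)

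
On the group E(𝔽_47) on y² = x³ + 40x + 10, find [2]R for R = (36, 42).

tangent at (36, 42): λ = (3·36² + 40)/(2·42) ≡ 27/37. 37⁻¹ ≡ 14 (mod 47), so λ ≡ 27·14 ≡ 2.
  x = λ² - 36 - 36 = 4 - 72 ≡ 26; y = λ·(36 - 26) - 42 ≡ 25. → (26, 25)

(26, 25)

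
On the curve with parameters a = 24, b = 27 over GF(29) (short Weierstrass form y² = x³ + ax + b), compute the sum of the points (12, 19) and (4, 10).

(12, 19) + (4, 10). λ = (10 - 19)/(4 - 12) ≡ 20/21 mod 29. 21⁻¹ ≡ 18 (mod 29) since 21·18 = 378 ≡ 1, so λ ≡ 12.
  x = λ² - 12 - 4 = 144 - 16 ≡ 12; y = λ·(12 - 12) - 19 ≡ 10. → (12, 10)

(12, 10)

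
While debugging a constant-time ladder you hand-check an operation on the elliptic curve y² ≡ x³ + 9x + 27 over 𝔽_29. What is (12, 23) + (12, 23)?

(27, 28)

tangent at (12, 23): λ = (3·12² + 9)/(2·23) ≡ 6/17. 17⁻¹ ≡ 12 (mod 29), so λ ≡ 6·12 ≡ 14.
  x = λ² - 12 - 12 = 196 - 24 ≡ 27; y = λ·(12 - 27) - 23 ≡ 28. → (27, 28)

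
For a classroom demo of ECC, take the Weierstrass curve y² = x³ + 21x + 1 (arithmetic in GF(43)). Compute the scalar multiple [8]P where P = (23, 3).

(15, 6)

Double-and-add on 8 = (1000)₂. Start with P = (23, 3) for the leading 1-bit.
double: tangent at (23, 3): λ = (3·23² + 21)/(2·3) ≡ 17/6. 6⁻¹ ≡ 36 (mod 43) since 6·36 = 216 ≡ 1, so λ ≡ 17·36 ≡ 10.
  x = λ² - 23 - 23 = 100 - 46 ≡ 11; y = λ·(23 - 11) - 3 ≡ 31. → (11, 31)
double: tangent at (11, 31): λ = (3·11² + 21)/(2·31) ≡ 40/19. 19⁻¹ ≡ 34 (mod 43) since 19·34 = 646 ≡ 1, so λ ≡ 40·34 ≡ 27.
  x = λ² - 11 - 11 = 729 - 22 ≡ 19; y = λ·(11 - 19) - 31 ≡ 11. → (19, 11)
double: tangent at (19, 11): λ = (3·19² + 21)/(2·11) ≡ 29/22. 22⁻¹ ≡ 2 (mod 43) since 22·2 = 44 ≡ 1, so λ ≡ 29·2 ≡ 15.
  x = λ² - 19 - 19 = 225 - 38 ≡ 15; y = λ·(19 - 15) - 11 ≡ 6. → (15, 6)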